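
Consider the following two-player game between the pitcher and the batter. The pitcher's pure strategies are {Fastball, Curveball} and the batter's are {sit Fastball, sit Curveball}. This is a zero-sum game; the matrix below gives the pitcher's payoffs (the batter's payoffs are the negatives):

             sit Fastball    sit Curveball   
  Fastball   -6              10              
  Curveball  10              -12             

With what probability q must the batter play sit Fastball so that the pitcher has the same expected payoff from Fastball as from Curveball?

The pitcher's indifference between Fastball and Curveball determines the batter's mixing probability q:
  the pitcher's payoff to Fastball: q·(-6) + (1−q)·10 = -16q + 10
  the pitcher's payoff to Curveball: q·10 + (1−q)·(-12) = 22q - 12
  -16q + 10 = 22q - 12  ⇒  -38q = -22  ⇒  q = 11/19.

q = 11/19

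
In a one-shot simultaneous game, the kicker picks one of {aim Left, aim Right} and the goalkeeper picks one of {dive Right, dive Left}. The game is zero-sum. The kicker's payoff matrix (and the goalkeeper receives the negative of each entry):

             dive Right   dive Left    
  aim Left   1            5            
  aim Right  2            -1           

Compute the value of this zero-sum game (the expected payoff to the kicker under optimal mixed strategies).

v = 11/7

Set the kicker's expected payoff from aim Left equal to that from aim Right:
  the kicker's payoff to aim Left: q·1 + (1−q)·5 = -4q + 5
  the kicker's payoff to aim Right: q·2 + (1−q)·(-1) = 3q - 1
  -4q + 5 = 3q - 1  ⇒  -7q = -6  ⇒  q = 6/7.
The value is the kicker's expected payoff against this mix (using aim Left): (6/7)·1 + (1/7)·5 = 11/7.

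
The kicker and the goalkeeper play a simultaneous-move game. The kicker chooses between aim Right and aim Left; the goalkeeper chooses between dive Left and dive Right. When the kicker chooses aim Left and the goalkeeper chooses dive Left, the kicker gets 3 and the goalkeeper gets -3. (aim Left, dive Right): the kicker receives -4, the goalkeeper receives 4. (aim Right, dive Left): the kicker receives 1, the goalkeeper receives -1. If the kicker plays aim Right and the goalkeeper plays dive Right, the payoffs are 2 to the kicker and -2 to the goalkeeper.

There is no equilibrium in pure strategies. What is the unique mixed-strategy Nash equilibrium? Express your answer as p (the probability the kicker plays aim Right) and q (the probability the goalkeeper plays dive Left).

Set the goalkeeper's expected payoff from dive Left equal to that from dive Right:
  the goalkeeper's expected payoff from dive Left: p·(-1) + (1−p)·(-3) = 2p - 3
  the goalkeeper's expected payoff from dive Right: p·(-2) + (1−p)·4 = -6p + 4
  2p - 3 = -6p + 4  ⇒  8p = 7  ⇒  p = 7/8.
The kicker's indifference between aim Right and aim Left determines the goalkeeper's mixing probability q:
  the kicker's payoff from aim Right: q·1 + (1−q)·2 = -q + 2
  the kicker's payoff from aim Left: q·3 + (1−q)·(-4) = 7q - 4
  -q + 2 = 7q - 4  ⇒  -8q = -6  ⇒  q = 3/4.

p = 7/8, q = 3/4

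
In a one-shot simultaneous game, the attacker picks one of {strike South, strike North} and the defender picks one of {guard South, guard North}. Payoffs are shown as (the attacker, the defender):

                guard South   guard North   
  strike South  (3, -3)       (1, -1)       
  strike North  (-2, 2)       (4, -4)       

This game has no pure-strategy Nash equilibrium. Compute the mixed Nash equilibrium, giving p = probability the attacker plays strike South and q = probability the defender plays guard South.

Set the defender's expected payoff from guard South equal to that from guard North:
  the defender's expected payoff from guard South: p·(-3) + (1−p)·2 = -5p + 2
  the defender's expected payoff from guard North: p·(-1) + (1−p)·(-4) = 3p - 4
  -5p + 2 = 3p - 4  ⇒  -8p = -6  ⇒  p = 3/4.
In a mixed equilibrium the attacker is indifferent between strike South and strike North; this condition fixes q.
  the attacker's payoff from strike South: q·3 + (1−q)·1 = 2q + 1
  the attacker's payoff from strike North: q·(-2) + (1−q)·4 = -6q + 4
  2q + 1 = -6q + 4  ⇒  8q = 3  ⇒  q = 3/8.

p = 3/4, q = 3/8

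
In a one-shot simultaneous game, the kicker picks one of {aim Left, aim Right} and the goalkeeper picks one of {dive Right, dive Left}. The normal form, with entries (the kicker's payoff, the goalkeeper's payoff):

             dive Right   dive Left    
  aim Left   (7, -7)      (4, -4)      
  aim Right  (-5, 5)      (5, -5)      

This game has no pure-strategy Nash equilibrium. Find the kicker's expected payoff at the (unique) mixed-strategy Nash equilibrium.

Set the kicker's expected payoff from aim Left equal to that from aim Right:
  the kicker's payoff to aim Left: q·7 + (1−q)·4 = 3q + 4
  the kicker's payoff to aim Right: q·(-5) + (1−q)·5 = -10q + 5
  3q + 4 = -10q + 5  ⇒  13q = 1  ⇒  q = 1/13.
At equilibrium the kicker is indifferent across rows, so the kicker's payoff equals the payoff from aim Left: (1/13)·7 + (12/13)·4 = 55/13.

55/13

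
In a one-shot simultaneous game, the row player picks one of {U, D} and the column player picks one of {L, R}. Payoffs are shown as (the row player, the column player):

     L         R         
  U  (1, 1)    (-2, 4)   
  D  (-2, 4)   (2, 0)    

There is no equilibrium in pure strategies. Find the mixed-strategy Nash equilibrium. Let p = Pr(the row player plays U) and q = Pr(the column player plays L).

p = 4/7, q = 4/7

The row player's mix must leave the column player indifferent between L and R.
  the column player's payoff from L: p·1 + (1−p)·4 = -3p + 4
  the column player's payoff from R: p·4 + (1−p)·0 = 4p
  -3p + 4 = 4p  ⇒  -7p = -4  ⇒  p = 4/7.
Set the row player's expected payoff from U equal to that from D:
  the row player's payoff from U: q·1 + (1−q)·(-2) = 3q - 2
  the row player's payoff from D: q·(-2) + (1−q)·2 = -4q + 2
  3q - 2 = -4q + 2  ⇒  7q = 4  ⇒  q = 4/7.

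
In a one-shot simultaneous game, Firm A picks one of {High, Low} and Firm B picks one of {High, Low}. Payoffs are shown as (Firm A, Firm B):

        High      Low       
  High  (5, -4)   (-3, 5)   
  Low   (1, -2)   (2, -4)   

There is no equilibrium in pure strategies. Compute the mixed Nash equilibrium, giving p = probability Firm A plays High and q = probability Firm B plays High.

In a mixed equilibrium Firm B is indifferent between High and Low; this condition fixes p.
  Firm B's payoff to High: p·(-4) + (1−p)·(-2) = -2p - 2
  Firm B's payoff to Low: p·5 + (1−p)·(-4) = 9p - 4
  -2p - 2 = 9p - 4  ⇒  -11p = -2  ⇒  p = 2/11.
For Firm A to be willing to mix, Firm A must be indifferent between High and Low, which pins down Firm B's mix.
  Firm A's payoff to High: q·5 + (1−q)·(-3) = 8q - 3
  Firm A's payoff to Low: q·1 + (1−q)·2 = -q + 2
  8q - 3 = -q + 2  ⇒  9q = 5  ⇒  q = 5/9.

p = 2/11, q = 5/9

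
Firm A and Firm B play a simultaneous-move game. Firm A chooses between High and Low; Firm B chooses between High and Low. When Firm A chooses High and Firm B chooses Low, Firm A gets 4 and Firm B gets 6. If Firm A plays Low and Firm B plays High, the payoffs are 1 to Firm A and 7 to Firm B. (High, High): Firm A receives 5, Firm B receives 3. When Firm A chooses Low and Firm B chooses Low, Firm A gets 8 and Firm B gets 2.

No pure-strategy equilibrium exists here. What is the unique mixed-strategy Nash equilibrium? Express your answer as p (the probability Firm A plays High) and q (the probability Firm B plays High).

p = 5/8, q = 1/2

Firm B's indifference between High and Low determines Firm A's mixing probability p:
  Firm B's payoff from High: p·3 + (1−p)·7 = -4p + 7
  Firm B's payoff from Low: p·6 + (1−p)·2 = 4p + 2
  -4p + 7 = 4p + 2  ⇒  -8p = -5  ⇒  p = 5/8.
Set Firm A's expected payoff from High equal to that from Low:
  Firm A's payoff to High: q·5 + (1−q)·4 = q + 4
  Firm A's payoff to Low: q·1 + (1−q)·8 = -7q + 8
  q + 4 = -7q + 8  ⇒  8q = 4  ⇒  q = 1/2.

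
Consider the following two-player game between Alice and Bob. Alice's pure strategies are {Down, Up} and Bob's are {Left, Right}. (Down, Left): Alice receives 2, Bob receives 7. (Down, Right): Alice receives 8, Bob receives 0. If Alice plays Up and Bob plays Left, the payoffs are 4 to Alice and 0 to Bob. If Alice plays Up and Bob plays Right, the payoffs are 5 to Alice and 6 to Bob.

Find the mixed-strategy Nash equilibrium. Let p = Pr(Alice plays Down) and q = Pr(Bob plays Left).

Bob's indifference between Left and Right determines Alice's mixing probability p:
  Bob's payoff to Left: p·7 + (1−p)·0 = 7p
  Bob's payoff to Right: p·0 + (1−p)·6 = -6p + 6
  7p = -6p + 6  ⇒  13p = 6  ⇒  p = 6/13.
In a mixed equilibrium Alice is indifferent between Down and Up; this condition fixes q.
  Alice's payoff to Down: q·2 + (1−q)·8 = -6q + 8
  Alice's payoff to Up: q·4 + (1−q)·5 = -q + 5
  -6q + 8 = -q + 5  ⇒  -5q = -3  ⇒  q = 3/5.

p = 6/13, q = 3/5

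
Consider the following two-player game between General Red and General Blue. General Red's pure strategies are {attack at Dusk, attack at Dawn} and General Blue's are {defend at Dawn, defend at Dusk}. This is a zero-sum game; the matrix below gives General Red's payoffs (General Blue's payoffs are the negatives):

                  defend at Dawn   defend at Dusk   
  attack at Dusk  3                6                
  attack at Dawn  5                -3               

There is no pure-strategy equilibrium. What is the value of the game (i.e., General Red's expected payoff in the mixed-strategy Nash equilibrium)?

v = 39/11

General Red's indifference between attack at Dusk and attack at Dawn determines General Blue's mixing probability q:
  General Red's payoff to attack at Dusk: q·3 + (1−q)·6 = -3q + 6
  General Red's payoff to attack at Dawn: q·5 + (1−q)·(-3) = 8q - 3
  -3q + 6 = 8q - 3  ⇒  -11q = -9  ⇒  q = 9/11.
The value is General Red's expected payoff against this mix (using attack at Dusk): (9/11)·3 + (2/11)·6 = 39/11.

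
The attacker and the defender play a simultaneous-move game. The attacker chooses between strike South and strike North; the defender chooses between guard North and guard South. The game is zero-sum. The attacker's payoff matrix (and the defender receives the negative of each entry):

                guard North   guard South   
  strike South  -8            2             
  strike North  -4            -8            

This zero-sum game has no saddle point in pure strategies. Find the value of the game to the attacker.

In a mixed equilibrium the attacker is indifferent between strike South and strike North; this condition fixes q.
  the attacker's payoff from strike South: q·(-8) + (1−q)·2 = -10q + 2
  the attacker's payoff from strike North: q·(-4) + (1−q)·(-8) = 4q - 8
  -10q + 2 = 4q - 8  ⇒  -14q = -10  ⇒  q = 5/7.
The value is the attacker's expected payoff against this mix (using strike South): (5/7)·(-8) + (2/7)·2 = -36/7.

v = -36/7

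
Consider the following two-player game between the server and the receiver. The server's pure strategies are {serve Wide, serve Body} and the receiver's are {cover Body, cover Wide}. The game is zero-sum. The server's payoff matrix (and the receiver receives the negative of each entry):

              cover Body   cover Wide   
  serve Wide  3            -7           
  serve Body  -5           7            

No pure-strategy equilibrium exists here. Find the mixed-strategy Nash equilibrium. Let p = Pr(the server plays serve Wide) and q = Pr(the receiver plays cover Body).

p = 6/11, q = 7/11

For the receiver to be willing to mix, the receiver must be indifferent between cover Body and cover Wide, which pins down the server's mix.
  the receiver's payoff from cover Body: p·(-3) + (1−p)·5 = -8p + 5
  the receiver's payoff from cover Wide: p·7 + (1−p)·(-7) = 14p - 7
  -8p + 5 = 14p - 7  ⇒  -22p = -12  ⇒  p = 6/11.
Set the server's expected payoff from serve Wide equal to that from serve Body:
  the server's expected payoff from serve Wide: q·3 + (1−q)·(-7) = 10q - 7
  the server's expected payoff from serve Body: q·(-5) + (1−q)·7 = -12q + 7
  10q - 7 = -12q + 7  ⇒  22q = 14  ⇒  q = 7/11.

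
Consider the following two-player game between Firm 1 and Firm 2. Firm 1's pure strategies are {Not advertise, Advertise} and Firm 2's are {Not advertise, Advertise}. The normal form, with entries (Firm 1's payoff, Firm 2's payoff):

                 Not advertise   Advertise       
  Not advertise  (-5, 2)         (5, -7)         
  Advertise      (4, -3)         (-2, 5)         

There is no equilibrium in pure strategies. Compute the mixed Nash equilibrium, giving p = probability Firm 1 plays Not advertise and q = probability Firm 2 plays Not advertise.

Set Firm 2's expected payoff from Not advertise equal to that from Advertise:
  Firm 2's expected payoff from Not advertise: p·2 + (1−p)·(-3) = 5p - 3
  Firm 2's expected payoff from Advertise: p·(-7) + (1−p)·5 = -12p + 5
  5p - 3 = -12p + 5  ⇒  17p = 8  ⇒  p = 8/17.
Firm 1's indifference between Not advertise and Advertise determines Firm 2's mixing probability q:
  Firm 1's payoff from Not advertise: q·(-5) + (1−q)·5 = -10q + 5
  Firm 1's payoff from Advertise: q·4 + (1−q)·(-2) = 6q - 2
  -10q + 5 = 6q - 2  ⇒  -16q = -7  ⇒  q = 7/16.

p = 8/17, q = 7/16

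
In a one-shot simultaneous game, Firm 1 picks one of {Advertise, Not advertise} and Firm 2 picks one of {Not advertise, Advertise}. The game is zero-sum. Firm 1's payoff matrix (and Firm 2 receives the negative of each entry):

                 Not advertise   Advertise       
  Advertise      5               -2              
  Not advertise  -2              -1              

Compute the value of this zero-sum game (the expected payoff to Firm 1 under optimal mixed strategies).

v = -9/8

Firm 1's indifference between Advertise and Not advertise determines Firm 2's mixing probability q:
  Firm 1's expected payoff from Advertise: q·5 + (1−q)·(-2) = 7q - 2
  Firm 1's expected payoff from Not advertise: q·(-2) + (1−q)·(-1) = -q - 1
  7q - 2 = -q - 1  ⇒  8q = 1  ⇒  q = 1/8.
The value is Firm 1's expected payoff against this mix (using Advertise): (1/8)·5 + (7/8)·(-2) = -9/8.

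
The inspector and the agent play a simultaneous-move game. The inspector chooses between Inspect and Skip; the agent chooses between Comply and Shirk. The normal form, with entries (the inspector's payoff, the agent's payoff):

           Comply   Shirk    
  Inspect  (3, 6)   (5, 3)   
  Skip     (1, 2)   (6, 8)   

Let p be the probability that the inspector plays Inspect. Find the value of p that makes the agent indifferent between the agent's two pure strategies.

For the agent to be willing to mix, the agent must be indifferent between Comply and Shirk, which pins down the inspector's mix.
  the agent's payoff to Comply: p·6 + (1−p)·2 = 4p + 2
  the agent's payoff to Shirk: p·3 + (1−p)·8 = -5p + 8
  4p + 2 = -5p + 8  ⇒  9p = 6  ⇒  p = 2/3.

p = 2/3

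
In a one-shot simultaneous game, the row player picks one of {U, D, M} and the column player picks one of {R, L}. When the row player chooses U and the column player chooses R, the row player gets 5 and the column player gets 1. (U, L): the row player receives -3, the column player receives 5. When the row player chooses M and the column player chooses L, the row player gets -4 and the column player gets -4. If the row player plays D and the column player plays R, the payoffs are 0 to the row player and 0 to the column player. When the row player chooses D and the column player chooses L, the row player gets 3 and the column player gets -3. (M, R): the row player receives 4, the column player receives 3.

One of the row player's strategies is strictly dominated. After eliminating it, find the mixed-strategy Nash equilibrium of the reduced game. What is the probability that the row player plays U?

p = 3/7

The row player's strategy M is strictly dominated by U: 5 > 4 and -3 > -4. Eliminate M.
The row player's mix must leave the column player indifferent between R and L.
  the column player's expected payoff from R: p·1 + (1−p)·0 = p
  the column player's expected payoff from L: p·5 + (1−p)·(-3) = 8p - 3
  p = 8p - 3  ⇒  -7p = -3  ⇒  p = 3/7.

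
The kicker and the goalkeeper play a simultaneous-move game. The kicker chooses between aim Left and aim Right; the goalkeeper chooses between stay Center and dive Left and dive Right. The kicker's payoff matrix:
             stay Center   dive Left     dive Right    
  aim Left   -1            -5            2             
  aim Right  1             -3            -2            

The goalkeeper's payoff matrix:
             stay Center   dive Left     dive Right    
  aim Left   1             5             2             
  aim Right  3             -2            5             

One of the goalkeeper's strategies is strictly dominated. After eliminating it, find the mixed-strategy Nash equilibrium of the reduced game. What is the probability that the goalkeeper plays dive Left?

q = 2/3

The goalkeeper's strategy stay Center is strictly dominated by dive Right: 2 > 1 and 5 > 3. Eliminate stay Center.
Set the kicker's expected payoff from aim Left equal to that from aim Right:
  the kicker's payoff to aim Left: q·(-5) + (1−q)·2 = -7q + 2
  the kicker's payoff to aim Right: q·(-3) + (1−q)·(-2) = -q - 2
  -7q + 2 = -q - 2  ⇒  -6q = -4  ⇒  q = 2/3.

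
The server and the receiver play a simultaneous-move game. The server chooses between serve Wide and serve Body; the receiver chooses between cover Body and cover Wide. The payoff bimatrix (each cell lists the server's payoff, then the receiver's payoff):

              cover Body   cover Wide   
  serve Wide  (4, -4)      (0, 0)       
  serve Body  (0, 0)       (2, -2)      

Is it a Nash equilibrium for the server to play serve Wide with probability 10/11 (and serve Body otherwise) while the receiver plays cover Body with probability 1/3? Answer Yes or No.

Given the server's mix p = 10/11, the receiver's payoff from cover Body is -40/11 but from cover Wide is -2/11. The receiver strictly prefers cover Wide, so the receiver would not mix.
So the proposed profile is not a Nash equilibrium.

No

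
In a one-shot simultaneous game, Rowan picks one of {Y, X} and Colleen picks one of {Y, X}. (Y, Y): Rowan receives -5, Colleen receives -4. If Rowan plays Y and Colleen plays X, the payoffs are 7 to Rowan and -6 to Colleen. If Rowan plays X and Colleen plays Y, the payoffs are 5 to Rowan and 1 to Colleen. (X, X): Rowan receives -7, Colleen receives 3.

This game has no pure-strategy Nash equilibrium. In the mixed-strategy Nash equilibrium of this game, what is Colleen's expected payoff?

Colleen's indifference between Y and X determines Rowan's mixing probability p:
  Colleen's expected payoff from Y: p·(-4) + (1−p)·1 = -5p + 1
  Colleen's expected payoff from X: p·(-6) + (1−p)·3 = -9p + 3
  -5p + 1 = -9p + 3  ⇒  4p = 2  ⇒  p = 1/2.
At equilibrium Colleen is indifferent across columns, so Colleen's payoff equals the payoff from Y: (1/2)·(-4) + (1/2)·1 = -3/2.

-3/2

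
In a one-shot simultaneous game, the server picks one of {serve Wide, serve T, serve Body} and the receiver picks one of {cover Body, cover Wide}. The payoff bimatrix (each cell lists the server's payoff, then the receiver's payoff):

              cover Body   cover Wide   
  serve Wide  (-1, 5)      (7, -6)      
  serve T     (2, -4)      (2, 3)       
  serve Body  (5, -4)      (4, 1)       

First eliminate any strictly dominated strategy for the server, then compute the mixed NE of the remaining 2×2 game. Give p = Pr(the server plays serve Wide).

The server's strategy serve T is strictly dominated by serve Body: 5 > 2 and 4 > 2. Eliminate serve T.
The receiver's indifference between cover Body and cover Wide determines the server's mixing probability p:
  the receiver's payoff from cover Body: p·5 + (1−p)·(-4) = 9p - 4
  the receiver's payoff from cover Wide: p·(-6) + (1−p)·1 = -7p + 1
  9p - 4 = -7p + 1  ⇒  16p = 5  ⇒  p = 5/16.

p = 5/16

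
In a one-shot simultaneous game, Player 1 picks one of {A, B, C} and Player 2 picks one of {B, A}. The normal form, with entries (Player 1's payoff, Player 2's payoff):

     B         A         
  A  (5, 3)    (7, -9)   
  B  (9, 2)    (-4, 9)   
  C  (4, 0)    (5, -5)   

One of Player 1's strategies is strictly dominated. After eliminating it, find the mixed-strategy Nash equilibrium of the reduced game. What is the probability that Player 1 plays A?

p = 7/19

Player 1's strategy C is strictly dominated by A: 5 > 4 and 7 > 5. Eliminate C.
Set Player 2's expected payoff from B equal to that from A:
  Player 2's expected payoff from B: p·3 + (1−p)·2 = p + 2
  Player 2's expected payoff from A: p·(-9) + (1−p)·9 = -18p + 9
  p + 2 = -18p + 9  ⇒  19p = 7  ⇒  p = 7/19.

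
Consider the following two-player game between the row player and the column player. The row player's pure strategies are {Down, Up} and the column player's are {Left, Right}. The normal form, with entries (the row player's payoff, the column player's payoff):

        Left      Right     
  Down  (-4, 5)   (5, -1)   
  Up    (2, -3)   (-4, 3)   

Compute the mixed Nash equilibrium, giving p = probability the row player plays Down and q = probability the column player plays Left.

p = 1/2, q = 3/5

The row player's mix must leave the column player indifferent between Left and Right.
  the column player's expected payoff from Left: p·5 + (1−p)·(-3) = 8p - 3
  the column player's expected payoff from Right: p·(-1) + (1−p)·3 = -4p + 3
  8p - 3 = -4p + 3  ⇒  12p = 6  ⇒  p = 1/2.
The column player's mix must leave the row player indifferent between Down and Up.
  the row player's expected payoff from Down: q·(-4) + (1−q)·5 = -9q + 5
  the row player's expected payoff from Up: q·2 + (1−q)·(-4) = 6q - 4
  -9q + 5 = 6q - 4  ⇒  -15q = -9  ⇒  q = 3/5.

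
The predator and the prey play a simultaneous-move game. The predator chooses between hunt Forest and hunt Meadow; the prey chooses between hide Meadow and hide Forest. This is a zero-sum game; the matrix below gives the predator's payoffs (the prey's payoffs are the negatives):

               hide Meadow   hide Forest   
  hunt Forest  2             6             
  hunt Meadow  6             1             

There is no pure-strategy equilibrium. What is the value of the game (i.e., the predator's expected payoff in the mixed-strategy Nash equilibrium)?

Set the predator's expected payoff from hunt Forest equal to that from hunt Meadow:
  the predator's expected payoff from hunt Forest: q·2 + (1−q)·6 = -4q + 6
  the predator's expected payoff from hunt Meadow: q·6 + (1−q)·1 = 5q + 1
  -4q + 6 = 5q + 1  ⇒  -9q = -5  ⇒  q = 5/9.
The value is the predator's expected payoff against this mix (using hunt Forest): (5/9)·2 + (4/9)·6 = 34/9.

v = 34/9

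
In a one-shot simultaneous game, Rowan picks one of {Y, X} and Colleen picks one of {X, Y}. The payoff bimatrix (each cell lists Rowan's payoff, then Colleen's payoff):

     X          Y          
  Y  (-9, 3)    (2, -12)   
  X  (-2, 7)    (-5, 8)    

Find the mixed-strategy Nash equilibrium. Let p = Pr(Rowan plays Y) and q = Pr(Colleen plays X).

p = 1/16, q = 1/2

Rowan's mix must leave Colleen indifferent between X and Y.
  Colleen's payoff to X: p·3 + (1−p)·7 = -4p + 7
  Colleen's payoff to Y: p·(-12) + (1−p)·8 = -20p + 8
  -4p + 7 = -20p + 8  ⇒  16p = 1  ⇒  p = 1/16.
Colleen's mix must leave Rowan indifferent between Y and X.
  Rowan's payoff from Y: q·(-9) + (1−q)·2 = -11q + 2
  Rowan's payoff from X: q·(-2) + (1−q)·(-5) = 3q - 5
  -11q + 2 = 3q - 5  ⇒  -14q = -7  ⇒  q = 1/2.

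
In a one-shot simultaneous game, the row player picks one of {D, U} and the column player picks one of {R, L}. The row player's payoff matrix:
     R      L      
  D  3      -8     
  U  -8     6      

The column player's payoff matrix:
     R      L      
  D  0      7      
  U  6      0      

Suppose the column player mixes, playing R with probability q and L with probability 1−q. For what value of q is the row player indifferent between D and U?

In a mixed equilibrium the row player is indifferent between D and U; this condition fixes q.
  the row player's payoff to D: q·3 + (1−q)·(-8) = 11q - 8
  the row player's payoff to U: q·(-8) + (1−q)·6 = -14q + 6
  11q - 8 = -14q + 6  ⇒  25q = 14  ⇒  q = 14/25.

q = 14/25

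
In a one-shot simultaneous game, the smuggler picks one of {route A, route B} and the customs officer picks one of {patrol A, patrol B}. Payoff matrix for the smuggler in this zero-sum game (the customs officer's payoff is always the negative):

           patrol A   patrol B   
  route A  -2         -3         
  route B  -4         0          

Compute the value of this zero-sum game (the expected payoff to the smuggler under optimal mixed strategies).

v = -12/5

The customs officer's mix must leave the smuggler indifferent between route A and route B.
  the smuggler's expected payoff from route A: q·(-2) + (1−q)·(-3) = q - 3
  the smuggler's expected payoff from route B: q·(-4) + (1−q)·0 = -4q
  q - 3 = -4q  ⇒  5q = 3  ⇒  q = 3/5.
The value is the smuggler's expected payoff against this mix (using route A): (3/5)·(-2) + (2/5)·(-3) = -12/5.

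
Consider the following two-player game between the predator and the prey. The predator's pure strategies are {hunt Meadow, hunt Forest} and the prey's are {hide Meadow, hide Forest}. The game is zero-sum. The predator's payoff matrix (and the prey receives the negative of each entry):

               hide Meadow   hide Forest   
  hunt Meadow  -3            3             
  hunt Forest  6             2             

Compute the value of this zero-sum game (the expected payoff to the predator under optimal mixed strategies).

v = 12/5

The predator's indifference between hunt Meadow and hunt Forest determines the prey's mixing probability q:
  the predator's payoff to hunt Meadow: q·(-3) + (1−q)·3 = -6q + 3
  the predator's payoff to hunt Forest: q·6 + (1−q)·2 = 4q + 2
  -6q + 3 = 4q + 2  ⇒  -10q = -1  ⇒  q = 1/10.
The value is the predator's expected payoff against this mix (using hunt Meadow): (1/10)·(-3) + (9/10)·3 = 12/5.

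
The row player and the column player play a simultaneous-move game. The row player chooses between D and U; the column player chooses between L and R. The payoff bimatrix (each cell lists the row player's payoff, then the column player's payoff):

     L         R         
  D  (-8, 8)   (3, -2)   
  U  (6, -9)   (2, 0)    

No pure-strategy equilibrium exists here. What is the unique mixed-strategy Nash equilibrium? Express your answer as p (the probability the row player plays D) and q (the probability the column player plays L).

The column player's indifference between L and R determines the row player's mixing probability p:
  the column player's expected payoff from L: p·8 + (1−p)·(-9) = 17p - 9
  the column player's expected payoff from R: p·(-2) + (1−p)·0 = -2p
  17p - 9 = -2p  ⇒  19p = 9  ⇒  p = 9/19.
The row player's indifference between D and U determines the column player's mixing probability q:
  the row player's expected payoff from D: q·(-8) + (1−q)·3 = -11q + 3
  the row player's expected payoff from U: q·6 + (1−q)·2 = 4q + 2
  -11q + 3 = 4q + 2  ⇒  -15q = -1  ⇒  q = 1/15.

p = 9/19, q = 1/15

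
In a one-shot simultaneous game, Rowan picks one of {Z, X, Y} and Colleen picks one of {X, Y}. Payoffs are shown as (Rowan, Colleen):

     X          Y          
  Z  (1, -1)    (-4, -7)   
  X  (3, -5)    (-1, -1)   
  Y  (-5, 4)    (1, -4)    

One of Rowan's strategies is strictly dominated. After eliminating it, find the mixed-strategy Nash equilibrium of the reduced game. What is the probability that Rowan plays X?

Rowan's strategy Z is strictly dominated by X: 3 > 1 and -1 > -4. Eliminate Z.
Set Colleen's expected payoff from X equal to that from Y:
  Colleen's payoff from X: p·(-5) + (1−p)·4 = -9p + 4
  Colleen's payoff from Y: p·(-1) + (1−p)·(-4) = 3p - 4
  -9p + 4 = 3p - 4  ⇒  -12p = -8  ⇒  p = 2/3.

p = 2/3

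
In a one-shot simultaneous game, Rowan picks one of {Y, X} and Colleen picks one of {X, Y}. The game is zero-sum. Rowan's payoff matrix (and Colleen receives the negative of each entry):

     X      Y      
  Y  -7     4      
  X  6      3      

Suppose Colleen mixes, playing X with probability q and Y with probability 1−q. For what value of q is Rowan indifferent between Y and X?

In a mixed equilibrium Rowan is indifferent between Y and X; this condition fixes q.
  Rowan's payoff to Y: q·(-7) + (1−q)·4 = -11q + 4
  Rowan's payoff to X: q·6 + (1−q)·3 = 3q + 3
  -11q + 4 = 3q + 3  ⇒  -14q = -1  ⇒  q = 1/14.

q = 1/14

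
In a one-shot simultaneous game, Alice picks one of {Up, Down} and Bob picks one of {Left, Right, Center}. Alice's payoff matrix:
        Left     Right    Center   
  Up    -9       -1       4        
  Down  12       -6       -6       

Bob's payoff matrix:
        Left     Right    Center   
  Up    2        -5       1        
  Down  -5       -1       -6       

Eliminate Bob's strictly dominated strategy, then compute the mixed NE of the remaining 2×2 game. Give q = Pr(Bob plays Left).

q = 5/26

Bob's strategy Center is strictly dominated by Left: 2 > 1 and -5 > -6. Eliminate Center.
Bob's mix must leave Alice indifferent between Up and Down.
  Alice's payoff from Up: q·(-9) + (1−q)·(-1) = -8q - 1
  Alice's payoff from Down: q·12 + (1−q)·(-6) = 18q - 6
  -8q - 1 = 18q - 6  ⇒  -26q = -5  ⇒  q = 5/26.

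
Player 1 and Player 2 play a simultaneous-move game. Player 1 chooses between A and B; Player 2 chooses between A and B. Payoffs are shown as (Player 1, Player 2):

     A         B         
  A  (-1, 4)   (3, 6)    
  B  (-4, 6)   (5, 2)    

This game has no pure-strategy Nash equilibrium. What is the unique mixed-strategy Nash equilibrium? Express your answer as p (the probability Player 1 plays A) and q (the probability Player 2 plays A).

Player 1's mix must leave Player 2 indifferent between A and B.
  Player 2's expected payoff from A: p·4 + (1−p)·6 = -2p + 6
  Player 2's expected payoff from B: p·6 + (1−p)·2 = 4p + 2
  -2p + 6 = 4p + 2  ⇒  -6p = -4  ⇒  p = 2/3.
In a mixed equilibrium Player 1 is indifferent between A and B; this condition fixes q.
  Player 1's payoff to A: q·(-1) + (1−q)·3 = -4q + 3
  Player 1's payoff to B: q·(-4) + (1−q)·5 = -9q + 5
  -4q + 3 = -9q + 5  ⇒  5q = 2  ⇒  q = 2/5.

p = 2/3, q = 2/5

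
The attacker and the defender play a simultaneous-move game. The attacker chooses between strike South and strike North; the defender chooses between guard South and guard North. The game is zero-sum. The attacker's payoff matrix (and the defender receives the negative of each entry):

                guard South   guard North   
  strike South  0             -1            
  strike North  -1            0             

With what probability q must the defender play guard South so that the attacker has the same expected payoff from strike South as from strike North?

q = 1/2

In a mixed equilibrium the attacker is indifferent between strike South and strike North; this condition fixes q.
  the attacker's expected payoff from strike South: q·0 + (1−q)·(-1) = q - 1
  the attacker's expected payoff from strike North: q·(-1) + (1−q)·0 = -q
  q - 1 = -q  ⇒  2q = 1  ⇒  q = 1/2.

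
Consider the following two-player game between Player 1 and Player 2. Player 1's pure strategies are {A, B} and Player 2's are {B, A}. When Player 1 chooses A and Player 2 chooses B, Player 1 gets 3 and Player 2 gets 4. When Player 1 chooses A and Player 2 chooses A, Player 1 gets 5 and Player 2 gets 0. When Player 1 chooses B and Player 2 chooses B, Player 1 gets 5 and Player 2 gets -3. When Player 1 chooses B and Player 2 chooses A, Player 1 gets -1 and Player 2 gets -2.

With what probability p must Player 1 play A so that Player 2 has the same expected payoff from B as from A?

For Player 2 to be willing to mix, Player 2 must be indifferent between B and A, which pins down Player 1's mix.
  Player 2's payoff to B: p·4 + (1−p)·(-3) = 7p - 3
  Player 2's payoff to A: p·0 + (1−p)·(-2) = 2p - 2
  7p - 3 = 2p - 2  ⇒  5p = 1  ⇒  p = 1/5.

p = 1/5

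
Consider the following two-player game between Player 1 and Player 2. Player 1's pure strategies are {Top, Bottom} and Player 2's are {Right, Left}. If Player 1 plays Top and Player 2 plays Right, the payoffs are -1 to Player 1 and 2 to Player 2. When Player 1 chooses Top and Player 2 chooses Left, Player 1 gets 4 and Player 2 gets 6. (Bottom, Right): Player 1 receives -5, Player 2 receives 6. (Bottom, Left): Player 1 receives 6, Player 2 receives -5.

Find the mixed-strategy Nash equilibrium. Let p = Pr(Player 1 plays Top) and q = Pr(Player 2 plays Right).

Player 1's mix must leave Player 2 indifferent between Right and Left.
  Player 2's expected payoff from Right: p·2 + (1−p)·6 = -4p + 6
  Player 2's expected payoff from Left: p·6 + (1−p)·(-5) = 11p - 5
  -4p + 6 = 11p - 5  ⇒  -15p = -11  ⇒  p = 11/15.
Set Player 1's expected payoff from Top equal to that from Bottom:
  Player 1's payoff to Top: q·(-1) + (1−q)·4 = -5q + 4
  Player 1's payoff to Bottom: q·(-5) + (1−q)·6 = -11q + 6
  -5q + 4 = -11q + 6  ⇒  6q = 2  ⇒  q = 1/3.

p = 11/15, q = 1/3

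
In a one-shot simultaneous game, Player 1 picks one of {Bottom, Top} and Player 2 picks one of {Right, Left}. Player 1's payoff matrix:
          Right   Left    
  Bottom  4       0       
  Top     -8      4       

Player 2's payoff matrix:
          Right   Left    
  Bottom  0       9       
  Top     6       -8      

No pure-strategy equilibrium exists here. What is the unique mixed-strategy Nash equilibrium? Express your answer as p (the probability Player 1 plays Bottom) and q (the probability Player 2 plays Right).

In a mixed equilibrium Player 2 is indifferent between Right and Left; this condition fixes p.
  Player 2's payoff to Right: p·0 + (1−p)·6 = -6p + 6
  Player 2's payoff to Left: p·9 + (1−p)·(-8) = 17p - 8
  -6p + 6 = 17p - 8  ⇒  -23p = -14  ⇒  p = 14/23.
Player 2's mix must leave Player 1 indifferent between Bottom and Top.
  Player 1's payoff to Bottom: q·4 + (1−q)·0 = 4q
  Player 1's payoff to Top: q·(-8) + (1−q)·4 = -12q + 4
  4q = -12q + 4  ⇒  16q = 4  ⇒  q = 1/4.

p = 14/23, q = 1/4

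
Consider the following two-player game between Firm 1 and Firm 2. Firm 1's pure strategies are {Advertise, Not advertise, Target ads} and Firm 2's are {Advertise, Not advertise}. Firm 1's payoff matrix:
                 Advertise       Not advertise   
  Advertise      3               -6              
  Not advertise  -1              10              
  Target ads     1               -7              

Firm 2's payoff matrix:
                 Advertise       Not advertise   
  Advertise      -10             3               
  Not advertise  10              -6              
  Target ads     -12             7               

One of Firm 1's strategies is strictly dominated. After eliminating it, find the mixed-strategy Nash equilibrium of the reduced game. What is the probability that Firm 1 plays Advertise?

p = 16/29

Firm 1's strategy Target ads is strictly dominated by Advertise: 3 > 1 and -6 > -7. Eliminate Target ads.
For Firm 2 to be willing to mix, Firm 2 must be indifferent between Advertise and Not advertise, which pins down Firm 1's mix.
  Firm 2's payoff from Advertise: p·(-10) + (1−p)·10 = -20p + 10
  Firm 2's payoff from Not advertise: p·3 + (1−p)·(-6) = 9p - 6
  -20p + 10 = 9p - 6  ⇒  -29p = -16  ⇒  p = 16/29.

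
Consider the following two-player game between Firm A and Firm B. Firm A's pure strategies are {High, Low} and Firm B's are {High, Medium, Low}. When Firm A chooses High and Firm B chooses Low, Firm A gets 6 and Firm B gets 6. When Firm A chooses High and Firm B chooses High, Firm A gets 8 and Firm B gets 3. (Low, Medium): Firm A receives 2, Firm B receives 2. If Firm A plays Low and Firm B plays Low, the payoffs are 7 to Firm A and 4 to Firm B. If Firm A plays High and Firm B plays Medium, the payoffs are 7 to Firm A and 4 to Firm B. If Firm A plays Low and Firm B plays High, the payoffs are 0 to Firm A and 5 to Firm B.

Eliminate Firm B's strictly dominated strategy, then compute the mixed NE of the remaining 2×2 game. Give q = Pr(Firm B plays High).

q = 1/9

Firm B's strategy Medium is strictly dominated by Low: 6 > 4 and 4 > 2. Eliminate Medium.
In a mixed equilibrium Firm A is indifferent between High and Low; this condition fixes q.
  Firm A's payoff to High: q·8 + (1−q)·6 = 2q + 6
  Firm A's payoff to Low: q·0 + (1−q)·7 = -7q + 7
  2q + 6 = -7q + 7  ⇒  9q = 1  ⇒  q = 1/9.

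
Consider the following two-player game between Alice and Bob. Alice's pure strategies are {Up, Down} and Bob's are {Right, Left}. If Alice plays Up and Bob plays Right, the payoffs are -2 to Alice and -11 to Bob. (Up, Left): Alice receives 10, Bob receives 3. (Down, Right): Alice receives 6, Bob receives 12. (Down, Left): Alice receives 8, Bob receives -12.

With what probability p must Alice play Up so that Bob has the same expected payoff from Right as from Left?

Bob's indifference between Right and Left determines Alice's mixing probability p:
  Bob's expected payoff from Right: p·(-11) + (1−p)·12 = -23p + 12
  Bob's expected payoff from Left: p·3 + (1−p)·(-12) = 15p - 12
  -23p + 12 = 15p - 12  ⇒  -38p = -24  ⇒  p = 12/19.

p = 12/19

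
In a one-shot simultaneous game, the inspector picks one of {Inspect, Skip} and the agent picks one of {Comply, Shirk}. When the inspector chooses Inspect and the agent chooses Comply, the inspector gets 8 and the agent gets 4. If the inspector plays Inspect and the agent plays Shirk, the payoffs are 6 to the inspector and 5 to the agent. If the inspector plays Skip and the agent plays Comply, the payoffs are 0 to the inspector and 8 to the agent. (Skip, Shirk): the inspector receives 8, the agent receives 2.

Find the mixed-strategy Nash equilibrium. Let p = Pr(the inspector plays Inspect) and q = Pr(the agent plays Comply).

In a mixed equilibrium the agent is indifferent between Comply and Shirk; this condition fixes p.
  the agent's expected payoff from Comply: p·4 + (1−p)·8 = -4p + 8
  the agent's expected payoff from Shirk: p·5 + (1−p)·2 = 3p + 2
  -4p + 8 = 3p + 2  ⇒  -7p = -6  ⇒  p = 6/7.
The inspector's indifference between Inspect and Skip determines the agent's mixing probability q:
  the inspector's payoff from Inspect: q·8 + (1−q)·6 = 2q + 6
  the inspector's payoff from Skip: q·0 + (1−q)·8 = -8q + 8
  2q + 6 = -8q + 8  ⇒  10q = 2  ⇒  q = 1/5.

p = 6/7, q = 1/5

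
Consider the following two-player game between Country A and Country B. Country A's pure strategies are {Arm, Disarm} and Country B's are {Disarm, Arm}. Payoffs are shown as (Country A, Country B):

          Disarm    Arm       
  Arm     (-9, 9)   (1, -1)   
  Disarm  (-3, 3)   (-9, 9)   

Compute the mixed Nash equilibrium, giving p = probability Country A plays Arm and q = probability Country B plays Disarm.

Country B's indifference between Disarm and Arm determines Country A's mixing probability p:
  Country B's payoff to Disarm: p·9 + (1−p)·3 = 6p + 3
  Country B's payoff to Arm: p·(-1) + (1−p)·9 = -10p + 9
  6p + 3 = -10p + 9  ⇒  16p = 6  ⇒  p = 3/8.
For Country A to be willing to mix, Country A must be indifferent between Arm and Disarm, which pins down Country B's mix.
  Country A's payoff to Arm: q·(-9) + (1−q)·1 = -10q + 1
  Country A's payoff to Disarm: q·(-3) + (1−q)·(-9) = 6q - 9
  -10q + 1 = 6q - 9  ⇒  -16q = -10  ⇒  q = 5/8.

p = 3/8, q = 5/8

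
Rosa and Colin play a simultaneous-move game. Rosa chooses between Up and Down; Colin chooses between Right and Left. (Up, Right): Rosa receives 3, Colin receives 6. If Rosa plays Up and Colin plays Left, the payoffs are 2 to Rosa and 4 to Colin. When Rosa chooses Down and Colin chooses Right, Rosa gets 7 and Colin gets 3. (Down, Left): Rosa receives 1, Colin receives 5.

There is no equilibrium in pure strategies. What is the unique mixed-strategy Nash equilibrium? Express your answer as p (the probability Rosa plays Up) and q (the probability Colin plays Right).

Set Colin's expected payoff from Right equal to that from Left:
  Colin's expected payoff from Right: p·6 + (1−p)·3 = 3p + 3
  Colin's expected payoff from Left: p·4 + (1−p)·5 = -p + 5
  3p + 3 = -p + 5  ⇒  4p = 2  ⇒  p = 1/2.
Rosa's indifference between Up and Down determines Colin's mixing probability q:
  Rosa's payoff to Up: q·3 + (1−q)·2 = q + 2
  Rosa's payoff to Down: q·7 + (1−q)·1 = 6q + 1
  q + 2 = 6q + 1  ⇒  -5q = -1  ⇒  q = 1/5.

p = 1/2, q = 1/5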